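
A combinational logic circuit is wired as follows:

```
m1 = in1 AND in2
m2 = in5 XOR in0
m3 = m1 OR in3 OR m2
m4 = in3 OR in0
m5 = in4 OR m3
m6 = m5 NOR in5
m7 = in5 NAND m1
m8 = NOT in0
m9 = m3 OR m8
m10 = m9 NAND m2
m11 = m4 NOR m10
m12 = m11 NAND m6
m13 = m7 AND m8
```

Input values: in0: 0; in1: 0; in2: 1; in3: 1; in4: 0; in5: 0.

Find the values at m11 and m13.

m11 = 0; m13 = 1

m1 = in1 AND in2 = 0 AND 1 = 0
m2 = in5 XOR in0 = 0 XOR 0 = 0
m3 = m1 OR in3 OR m2 = 0 OR 1 OR 0 = 1
m4 = in3 OR in0 = 1 OR 0 = 1
m7 = in5 NAND m1 = 0 NAND 0 = 1
m8 = NOT in0 = NOT 0 = 1
m9 = m3 OR m8 = 1 OR 1 = 1
m10 = m9 NAND m2 = 1 NAND 0 = 1
m11 = m4 NOR m10 = 1 NOR 1 = 0
m13 = m7 AND m8 = 1 AND 1 = 1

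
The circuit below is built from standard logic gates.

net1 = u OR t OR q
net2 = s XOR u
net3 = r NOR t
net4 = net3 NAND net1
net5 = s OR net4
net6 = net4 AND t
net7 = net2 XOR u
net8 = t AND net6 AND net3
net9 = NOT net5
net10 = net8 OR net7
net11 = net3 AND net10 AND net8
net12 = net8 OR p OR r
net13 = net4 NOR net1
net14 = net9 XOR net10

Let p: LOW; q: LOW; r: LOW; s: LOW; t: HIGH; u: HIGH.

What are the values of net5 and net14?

net5 = HIGH; net14 = LOW

net1 = u OR t OR q = HIGH OR HIGH OR LOW = HIGH
net2 = s XOR u = LOW XOR HIGH = HIGH
net3 = r NOR t = LOW NOR HIGH = LOW
net4 = net3 NAND net1 = LOW NAND HIGH = HIGH
net5 = s OR net4 = LOW OR HIGH = HIGH
net6 = net4 AND t = HIGH AND HIGH = HIGH
net7 = net2 XOR u = HIGH XOR HIGH = LOW
net8 = t AND net6 AND net3 = HIGH AND HIGH AND LOW = LOW
net9 = NOT net5 = NOT HIGH = LOW
net10 = net8 OR net7 = LOW OR LOW = LOW
net14 = net9 XOR net10 = LOW XOR LOW = LOW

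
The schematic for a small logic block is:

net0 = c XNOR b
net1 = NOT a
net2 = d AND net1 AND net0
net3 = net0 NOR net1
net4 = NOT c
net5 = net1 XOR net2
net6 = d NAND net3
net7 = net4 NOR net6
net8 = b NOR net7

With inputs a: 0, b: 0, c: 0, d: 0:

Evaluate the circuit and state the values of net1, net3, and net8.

net1 = 1  net3 = 0  net8 = 1

net0 = c XNOR b = 0 XNOR 0 = 1
net1 = NOT a = NOT 0 = 1
net3 = net0 NOR net1 = 1 NOR 1 = 0
net4 = NOT c = NOT 0 = 1
net6 = d NAND net3 = 0 NAND 0 = 1
net7 = net4 NOR net6 = 1 NOR 1 = 0
net8 = b NOR net7 = 0 NOR 0 = 1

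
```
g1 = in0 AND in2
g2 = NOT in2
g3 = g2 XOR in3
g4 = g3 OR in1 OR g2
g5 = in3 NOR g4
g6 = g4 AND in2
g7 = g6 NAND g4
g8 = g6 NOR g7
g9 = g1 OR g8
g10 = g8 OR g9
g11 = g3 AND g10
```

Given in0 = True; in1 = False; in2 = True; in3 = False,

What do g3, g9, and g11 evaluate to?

g1 = in0 AND in2 = True AND True = True
g2 = NOT in2 = NOT True = False
g3 = g2 XOR in3 = False XOR False = False
g4 = g3 OR in1 OR g2 = False OR False OR False = False
g6 = g4 AND in2 = False AND True = False
g7 = g6 NAND g4 = False NAND False = True
g8 = g6 NOR g7 = False NOR True = False
g9 = g1 OR g8 = True OR False = True
g10 = g8 OR g9 = False OR True = True
g11 = g3 AND g10 = False AND True = False

g3 = False, g9 = True, g11 = False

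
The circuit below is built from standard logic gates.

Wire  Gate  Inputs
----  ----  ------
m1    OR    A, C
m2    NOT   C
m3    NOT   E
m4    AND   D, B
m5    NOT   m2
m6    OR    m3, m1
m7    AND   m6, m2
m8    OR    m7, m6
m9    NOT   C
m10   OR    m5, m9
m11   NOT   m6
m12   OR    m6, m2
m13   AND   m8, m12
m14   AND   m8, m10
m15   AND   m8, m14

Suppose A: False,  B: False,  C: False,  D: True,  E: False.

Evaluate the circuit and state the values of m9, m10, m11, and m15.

m1 = A OR C = False OR False = False
m2 = NOT C = NOT False = True
m3 = NOT E = NOT False = True
m5 = NOT m2 = NOT True = False
m6 = m3 OR m1 = True OR False = True
m7 = m6 AND m2 = True AND True = True
m8 = m7 OR m6 = True OR True = True
m9 = NOT C = NOT False = True
m10 = m5 OR m9 = False OR True = True
m11 = NOT m6 = NOT True = False
m14 = m8 AND m10 = True AND True = True
m15 = m8 AND m14 = True AND True = True

m9 = True, m10 = True, m11 = False, m15 = True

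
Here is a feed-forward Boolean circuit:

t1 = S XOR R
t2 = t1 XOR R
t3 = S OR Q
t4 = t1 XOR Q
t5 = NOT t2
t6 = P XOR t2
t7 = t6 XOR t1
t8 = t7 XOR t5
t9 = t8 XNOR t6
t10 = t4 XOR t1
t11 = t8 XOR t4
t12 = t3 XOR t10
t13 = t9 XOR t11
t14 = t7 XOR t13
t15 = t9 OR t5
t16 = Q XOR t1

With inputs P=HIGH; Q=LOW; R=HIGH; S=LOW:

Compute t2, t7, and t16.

t2 = LOW, t7 = LOW, t16 = HIGH

t1 = S XOR R = LOW XOR HIGH = HIGH
t2 = t1 XOR R = HIGH XOR HIGH = LOW
t6 = P XOR t2 = HIGH XOR LOW = HIGH
t7 = t6 XOR t1 = HIGH XOR HIGH = LOW
t16 = Q XOR t1 = LOW XOR HIGH = HIGH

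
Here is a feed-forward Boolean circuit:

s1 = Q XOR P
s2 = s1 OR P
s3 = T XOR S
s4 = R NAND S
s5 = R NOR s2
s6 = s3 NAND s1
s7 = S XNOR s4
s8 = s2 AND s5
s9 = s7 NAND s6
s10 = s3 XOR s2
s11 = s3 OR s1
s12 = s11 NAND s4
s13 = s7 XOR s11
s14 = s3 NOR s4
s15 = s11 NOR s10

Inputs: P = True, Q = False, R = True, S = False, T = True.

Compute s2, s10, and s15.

s1 = Q XOR P = False XOR True = True
s2 = s1 OR P = True OR True = True
s3 = T XOR S = True XOR False = True
s10 = s3 XOR s2 = True XOR True = False
s11 = s3 OR s1 = True OR True = True
s15 = s11 NOR s10 = True NOR False = False

s2 = True; s10 = False; s15 = False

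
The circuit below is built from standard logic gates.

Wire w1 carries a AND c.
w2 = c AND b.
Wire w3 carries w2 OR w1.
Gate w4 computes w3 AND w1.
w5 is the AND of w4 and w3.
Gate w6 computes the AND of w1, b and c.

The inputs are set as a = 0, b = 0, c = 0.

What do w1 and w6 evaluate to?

w1 = a AND c = 0 AND 0 = 0
w6 = w1 AND b AND c = 0 AND 0 AND 0 = 0

w1 = 0, w6 = 0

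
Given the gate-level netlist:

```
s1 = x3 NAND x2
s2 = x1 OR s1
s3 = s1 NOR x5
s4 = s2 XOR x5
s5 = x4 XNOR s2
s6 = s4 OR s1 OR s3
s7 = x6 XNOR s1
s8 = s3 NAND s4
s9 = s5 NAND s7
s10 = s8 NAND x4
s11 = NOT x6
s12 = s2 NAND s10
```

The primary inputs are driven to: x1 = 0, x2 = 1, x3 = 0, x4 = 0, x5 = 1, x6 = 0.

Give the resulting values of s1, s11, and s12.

s1 = x3 NAND x2 = 0 NAND 1 = 1
s2 = x1 OR s1 = 0 OR 1 = 1
s3 = s1 NOR x5 = 1 NOR 1 = 0
s4 = s2 XOR x5 = 1 XOR 1 = 0
s8 = s3 NAND s4 = 0 NAND 0 = 1
s10 = s8 NAND x4 = 1 NAND 0 = 1
s11 = NOT x6 = NOT 0 = 1
s12 = s2 NAND s10 = 1 NAND 1 = 0

s1 = 1  s11 = 1  s12 = 0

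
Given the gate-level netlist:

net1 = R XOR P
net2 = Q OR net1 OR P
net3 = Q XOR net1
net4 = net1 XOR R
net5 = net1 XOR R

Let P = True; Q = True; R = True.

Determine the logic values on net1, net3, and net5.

net1 = False; net3 = True; net5 = True

net1 = R XOR P = True XOR True = False
net3 = Q XOR net1 = True XOR False = True
net5 = net1 XOR R = False XOR True = True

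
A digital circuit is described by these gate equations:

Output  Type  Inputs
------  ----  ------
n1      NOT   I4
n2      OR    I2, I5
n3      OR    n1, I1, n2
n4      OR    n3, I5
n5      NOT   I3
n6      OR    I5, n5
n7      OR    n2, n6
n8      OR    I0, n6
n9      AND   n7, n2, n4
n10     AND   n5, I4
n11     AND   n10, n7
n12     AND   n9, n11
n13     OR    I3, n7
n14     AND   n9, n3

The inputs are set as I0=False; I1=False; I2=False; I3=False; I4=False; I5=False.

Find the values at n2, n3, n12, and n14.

n2 = False  n3 = True  n12 = False  n14 = False

n1 = NOT I4 = NOT False = True
n2 = I2 OR I5 = False OR False = False
n3 = n1 OR I1 OR n2 = True OR False OR False = True
n4 = n3 OR I5 = True OR False = True
n5 = NOT I3 = NOT False = True
n6 = I5 OR n5 = False OR True = True
n7 = n2 OR n6 = False OR True = True
n9 = n7 AND n2 AND n4 = True AND False AND True = False
n10 = n5 AND I4 = True AND False = False
n11 = n10 AND n7 = False AND True = False
n12 = n9 AND n11 = False AND False = False
n14 = n9 AND n3 = False AND True = False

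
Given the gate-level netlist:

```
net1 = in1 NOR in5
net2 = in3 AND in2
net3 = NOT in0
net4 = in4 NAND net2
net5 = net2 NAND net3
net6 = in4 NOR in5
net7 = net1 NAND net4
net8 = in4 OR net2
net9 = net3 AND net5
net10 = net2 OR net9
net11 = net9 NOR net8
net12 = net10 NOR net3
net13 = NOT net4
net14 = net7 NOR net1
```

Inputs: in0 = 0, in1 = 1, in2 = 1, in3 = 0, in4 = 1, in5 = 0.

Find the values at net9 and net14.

net1 = in1 NOR in5 = 1 NOR 0 = 0
net2 = in3 AND in2 = 0 AND 1 = 0
net3 = NOT in0 = NOT 0 = 1
net4 = in4 NAND net2 = 1 NAND 0 = 1
net5 = net2 NAND net3 = 0 NAND 1 = 1
net7 = net1 NAND net4 = 0 NAND 1 = 1
net9 = net3 AND net5 = 1 AND 1 = 1
net14 = net7 NOR net1 = 1 NOR 0 = 0

net9 = 1; net14 = 0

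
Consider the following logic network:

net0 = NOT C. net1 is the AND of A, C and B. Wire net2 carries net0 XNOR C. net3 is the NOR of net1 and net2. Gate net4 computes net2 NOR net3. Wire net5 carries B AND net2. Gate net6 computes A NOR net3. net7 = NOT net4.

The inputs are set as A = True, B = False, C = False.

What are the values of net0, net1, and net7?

net0 = True; net1 = False; net7 = True

net0 = NOT C = NOT False = True
net1 = A AND C AND B = True AND False AND False = False
net2 = net0 XNOR C = True XNOR False = False
net3 = net1 NOR net2 = False NOR False = True
net4 = net2 NOR net3 = False NOR True = False
net7 = NOT net4 = NOT False = True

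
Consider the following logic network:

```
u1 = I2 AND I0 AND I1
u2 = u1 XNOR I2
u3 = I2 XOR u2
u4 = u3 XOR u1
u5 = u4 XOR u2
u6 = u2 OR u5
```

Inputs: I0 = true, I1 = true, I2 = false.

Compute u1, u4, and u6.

u1 = false, u4 = true, u6 = true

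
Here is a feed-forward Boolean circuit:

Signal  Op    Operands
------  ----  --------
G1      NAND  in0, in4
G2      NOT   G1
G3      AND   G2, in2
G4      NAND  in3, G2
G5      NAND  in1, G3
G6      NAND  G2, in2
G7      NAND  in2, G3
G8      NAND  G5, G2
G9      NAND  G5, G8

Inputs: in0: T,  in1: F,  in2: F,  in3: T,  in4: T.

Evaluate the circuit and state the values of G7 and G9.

G1 = in0 NAND in4 = T NAND T = F
G2 = NOT G1 = NOT F = T
G3 = G2 AND in2 = T AND F = F
G5 = in1 NAND G3 = F NAND F = T
G7 = in2 NAND G3 = F NAND F = T
G8 = G5 NAND G2 = T NAND T = F
G9 = G5 NAND G8 = T NAND F = T

G7 = T  G9 = T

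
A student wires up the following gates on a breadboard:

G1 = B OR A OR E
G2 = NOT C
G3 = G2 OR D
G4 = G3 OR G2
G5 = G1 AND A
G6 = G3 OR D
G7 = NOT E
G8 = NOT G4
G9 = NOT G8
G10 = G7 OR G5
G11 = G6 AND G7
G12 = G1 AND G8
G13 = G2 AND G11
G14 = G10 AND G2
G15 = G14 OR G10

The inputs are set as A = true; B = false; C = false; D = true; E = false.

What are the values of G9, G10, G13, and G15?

G9 = true, G10 = true, G13 = true, G15 = true

G1 = B OR A OR E = false OR true OR false = true
G2 = NOT C = NOT false = true
G3 = G2 OR D = true OR true = true
G4 = G3 OR G2 = true OR true = true
G5 = G1 AND A = true AND true = true
G6 = G3 OR D = true OR true = true
G7 = NOT E = NOT false = true
G8 = NOT G4 = NOT true = false
G9 = NOT G8 = NOT false = true
G10 = G7 OR G5 = true OR true = true
G11 = G6 AND G7 = true AND true = true
G13 = G2 AND G11 = true AND true = true
G14 = G10 AND G2 = true AND true = true
G15 = G14 OR G10 = true OR true = true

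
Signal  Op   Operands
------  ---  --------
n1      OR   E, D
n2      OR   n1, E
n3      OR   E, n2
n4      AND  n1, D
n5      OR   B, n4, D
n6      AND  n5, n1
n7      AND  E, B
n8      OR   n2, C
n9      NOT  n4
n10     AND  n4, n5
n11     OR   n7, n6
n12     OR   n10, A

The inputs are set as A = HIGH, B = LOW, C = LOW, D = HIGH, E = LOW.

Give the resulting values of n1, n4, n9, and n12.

n1 = HIGH, n4 = HIGH, n9 = LOW, n12 = HIGH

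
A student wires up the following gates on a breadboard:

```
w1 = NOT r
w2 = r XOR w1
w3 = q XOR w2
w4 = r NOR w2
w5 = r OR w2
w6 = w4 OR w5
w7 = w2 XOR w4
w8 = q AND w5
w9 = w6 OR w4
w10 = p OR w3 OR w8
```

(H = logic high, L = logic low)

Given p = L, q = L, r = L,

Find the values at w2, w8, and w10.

w2 = H; w8 = L; w10 = H

w1 = NOT r = NOT L = H
w2 = r XOR w1 = L XOR H = H
w3 = q XOR w2 = L XOR H = H
w5 = r OR w2 = L OR H = H
w8 = q AND w5 = L AND H = L
w10 = p OR w3 OR w8 = L OR H OR L = H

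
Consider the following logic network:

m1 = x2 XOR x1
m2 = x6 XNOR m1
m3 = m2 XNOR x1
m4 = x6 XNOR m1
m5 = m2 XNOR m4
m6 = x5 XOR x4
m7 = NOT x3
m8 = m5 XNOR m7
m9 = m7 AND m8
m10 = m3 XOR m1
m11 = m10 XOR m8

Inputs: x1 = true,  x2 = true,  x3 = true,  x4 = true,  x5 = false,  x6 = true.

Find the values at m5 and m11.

m5 = true, m11 = false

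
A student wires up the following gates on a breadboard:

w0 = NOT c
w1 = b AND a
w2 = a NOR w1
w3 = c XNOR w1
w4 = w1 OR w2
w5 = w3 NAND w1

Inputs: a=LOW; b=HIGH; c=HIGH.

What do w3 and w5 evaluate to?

w3 = LOW; w5 = HIGH

w1 = b AND a = HIGH AND LOW = LOW
w3 = c XNOR w1 = HIGH XNOR LOW = LOW
w5 = w3 NAND w1 = LOW NAND LOW = HIGH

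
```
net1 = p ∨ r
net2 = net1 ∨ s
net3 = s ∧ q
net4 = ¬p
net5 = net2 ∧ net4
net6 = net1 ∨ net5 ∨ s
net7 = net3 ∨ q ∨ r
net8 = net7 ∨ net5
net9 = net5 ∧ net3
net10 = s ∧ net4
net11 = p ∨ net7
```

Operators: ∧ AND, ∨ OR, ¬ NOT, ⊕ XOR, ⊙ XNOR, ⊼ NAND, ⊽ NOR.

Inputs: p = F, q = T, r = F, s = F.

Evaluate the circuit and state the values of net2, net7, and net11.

net1 = p OR r = F OR F = F
net2 = net1 OR s = F OR F = F
net3 = s AND q = F AND T = F
net7 = net3 OR q OR r = F OR T OR F = T
net11 = p OR net7 = F OR T = T

net2 = F, net7 = T, net11 = T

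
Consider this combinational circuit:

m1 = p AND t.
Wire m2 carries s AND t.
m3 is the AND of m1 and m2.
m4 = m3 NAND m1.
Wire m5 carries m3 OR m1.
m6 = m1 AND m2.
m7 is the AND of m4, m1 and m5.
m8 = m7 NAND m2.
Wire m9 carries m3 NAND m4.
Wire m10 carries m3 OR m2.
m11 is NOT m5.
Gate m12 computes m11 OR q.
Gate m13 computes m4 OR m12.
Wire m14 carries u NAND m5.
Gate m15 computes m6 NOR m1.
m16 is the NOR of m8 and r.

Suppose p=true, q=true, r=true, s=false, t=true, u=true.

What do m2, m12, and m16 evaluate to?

m1 = p AND t = true AND true = true
m2 = s AND t = false AND true = false
m3 = m1 AND m2 = true AND false = false
m4 = m3 NAND m1 = false NAND true = true
m5 = m3 OR m1 = false OR true = true
m7 = m4 AND m1 AND m5 = true AND true AND true = true
m8 = m7 NAND m2 = true NAND false = true
m11 = NOT m5 = NOT true = false
m12 = m11 OR q = false OR true = true
m16 = m8 NOR r = true NOR true = false

m2 = false  m12 = true  m16 = false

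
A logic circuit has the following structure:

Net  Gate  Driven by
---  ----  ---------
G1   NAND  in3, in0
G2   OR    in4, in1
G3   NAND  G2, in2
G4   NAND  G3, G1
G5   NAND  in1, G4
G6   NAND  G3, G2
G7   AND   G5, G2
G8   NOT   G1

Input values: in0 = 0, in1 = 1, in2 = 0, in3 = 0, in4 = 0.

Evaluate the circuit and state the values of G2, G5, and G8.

G2 = 1, G5 = 1, G8 = 0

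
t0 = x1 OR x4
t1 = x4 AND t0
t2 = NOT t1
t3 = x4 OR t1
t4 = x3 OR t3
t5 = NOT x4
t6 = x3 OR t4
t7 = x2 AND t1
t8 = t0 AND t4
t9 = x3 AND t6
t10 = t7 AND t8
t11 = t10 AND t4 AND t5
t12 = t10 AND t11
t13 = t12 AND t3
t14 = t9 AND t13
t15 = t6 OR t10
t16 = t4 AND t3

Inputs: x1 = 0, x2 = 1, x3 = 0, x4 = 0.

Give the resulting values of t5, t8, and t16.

t0 = x1 OR x4 = 0 OR 0 = 0
t1 = x4 AND t0 = 0 AND 0 = 0
t3 = x4 OR t1 = 0 OR 0 = 0
t4 = x3 OR t3 = 0 OR 0 = 0
t5 = NOT x4 = NOT 0 = 1
t8 = t0 AND t4 = 0 AND 0 = 0
t16 = t4 AND t3 = 0 AND 0 = 0

t5 = 1, t8 = 0, t16 = 0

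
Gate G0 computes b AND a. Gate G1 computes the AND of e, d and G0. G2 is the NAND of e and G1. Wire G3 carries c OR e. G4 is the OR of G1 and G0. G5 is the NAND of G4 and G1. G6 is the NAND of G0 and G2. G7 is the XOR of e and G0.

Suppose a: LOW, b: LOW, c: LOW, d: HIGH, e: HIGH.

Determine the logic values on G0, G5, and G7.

G0 = LOW, G5 = HIGH, G7 = HIGH

G0 = b AND a = LOW AND LOW = LOW
G1 = e AND d AND G0 = HIGH AND HIGH AND LOW = LOW
G4 = G1 OR G0 = LOW OR LOW = LOW
G5 = G4 NAND G1 = LOW NAND LOW = HIGH
G7 = e XOR G0 = HIGH XOR LOW = HIGH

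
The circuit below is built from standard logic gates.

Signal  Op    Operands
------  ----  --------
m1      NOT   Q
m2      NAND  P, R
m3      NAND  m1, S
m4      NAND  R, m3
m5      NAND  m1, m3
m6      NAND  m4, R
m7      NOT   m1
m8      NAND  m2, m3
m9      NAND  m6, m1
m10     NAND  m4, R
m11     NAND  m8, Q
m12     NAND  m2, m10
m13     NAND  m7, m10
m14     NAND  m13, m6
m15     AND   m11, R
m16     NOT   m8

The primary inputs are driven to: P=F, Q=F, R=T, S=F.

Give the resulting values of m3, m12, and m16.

m1 = NOT Q = NOT F = T
m2 = P NAND R = F NAND T = T
m3 = m1 NAND S = T NAND F = T
m4 = R NAND m3 = T NAND T = F
m8 = m2 NAND m3 = T NAND T = F
m10 = m4 NAND R = F NAND T = T
m12 = m2 NAND m10 = T NAND T = F
m16 = NOT m8 = NOT F = T

m3 = T, m12 = F, m16 = T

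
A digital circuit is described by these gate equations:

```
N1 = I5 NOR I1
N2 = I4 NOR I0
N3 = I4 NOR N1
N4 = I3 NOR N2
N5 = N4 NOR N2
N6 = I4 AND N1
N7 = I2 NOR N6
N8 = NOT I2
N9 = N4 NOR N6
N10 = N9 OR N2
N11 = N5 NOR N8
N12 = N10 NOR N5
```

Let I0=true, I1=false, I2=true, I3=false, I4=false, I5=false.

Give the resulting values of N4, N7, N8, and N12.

N4 = true, N7 = false, N8 = false, N12 = true

N1 = I5 NOR I1 = false NOR false = true
N2 = I4 NOR I0 = false NOR true = false
N4 = I3 NOR N2 = false NOR false = true
N5 = N4 NOR N2 = true NOR false = false
N6 = I4 AND N1 = false AND true = false
N7 = I2 NOR N6 = true NOR false = false
N8 = NOT I2 = NOT true = false
N9 = N4 NOR N6 = true NOR false = false
N10 = N9 OR N2 = false OR false = false
N12 = N10 NOR N5 = false NOR false = true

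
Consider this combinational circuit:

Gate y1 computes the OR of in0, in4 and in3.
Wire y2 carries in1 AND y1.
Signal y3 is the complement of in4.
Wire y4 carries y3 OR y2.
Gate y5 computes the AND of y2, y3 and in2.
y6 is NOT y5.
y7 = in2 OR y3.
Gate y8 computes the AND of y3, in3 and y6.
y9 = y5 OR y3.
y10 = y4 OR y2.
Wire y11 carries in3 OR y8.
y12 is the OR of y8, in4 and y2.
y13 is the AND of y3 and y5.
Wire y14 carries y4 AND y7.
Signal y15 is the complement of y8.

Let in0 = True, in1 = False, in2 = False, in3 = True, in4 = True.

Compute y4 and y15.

y4 = False, y15 = True

y1 = in0 OR in4 OR in3 = True OR True OR True = True
y2 = in1 AND y1 = False AND True = False
y3 = NOT in4 = NOT True = False
y4 = y3 OR y2 = False OR False = False
y5 = y2 AND y3 AND in2 = False AND False AND False = False
y6 = NOT y5 = NOT False = True
y8 = y3 AND in3 AND y6 = False AND True AND True = False
y15 = NOT y8 = NOT False = True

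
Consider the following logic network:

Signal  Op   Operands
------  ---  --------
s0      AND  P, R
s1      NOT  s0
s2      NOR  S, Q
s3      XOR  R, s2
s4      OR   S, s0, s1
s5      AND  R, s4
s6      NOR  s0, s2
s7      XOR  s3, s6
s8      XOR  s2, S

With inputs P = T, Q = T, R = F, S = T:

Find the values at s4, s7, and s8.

s4 = T, s7 = T, s8 = T

s0 = P AND R = T AND F = F
s1 = NOT s0 = NOT F = T
s2 = S NOR Q = T NOR T = F
s3 = R XOR s2 = F XOR F = F
s4 = S OR s0 OR s1 = T OR F OR T = T
s6 = s0 NOR s2 = F NOR F = T
s7 = s3 XOR s6 = F XOR T = T
s8 = s2 XOR S = F XOR T = T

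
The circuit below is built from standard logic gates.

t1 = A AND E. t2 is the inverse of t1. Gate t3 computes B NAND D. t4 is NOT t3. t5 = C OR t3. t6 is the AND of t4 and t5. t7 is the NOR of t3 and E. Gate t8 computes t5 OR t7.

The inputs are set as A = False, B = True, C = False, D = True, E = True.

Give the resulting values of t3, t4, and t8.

t3 = False; t4 = True; t8 = False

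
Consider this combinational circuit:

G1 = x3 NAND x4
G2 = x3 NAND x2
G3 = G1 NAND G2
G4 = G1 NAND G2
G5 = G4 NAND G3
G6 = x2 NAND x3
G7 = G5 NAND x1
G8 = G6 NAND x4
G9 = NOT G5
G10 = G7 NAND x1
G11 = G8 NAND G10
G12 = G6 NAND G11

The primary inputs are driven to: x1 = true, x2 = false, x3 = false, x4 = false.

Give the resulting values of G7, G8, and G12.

G7 = false  G8 = true  G12 = true

G1 = x3 NAND x4 = false NAND false = true
G2 = x3 NAND x2 = false NAND false = true
G3 = G1 NAND G2 = true NAND true = false
G4 = G1 NAND G2 = true NAND true = false
G5 = G4 NAND G3 = false NAND false = true
G6 = x2 NAND x3 = false NAND false = true
G7 = G5 NAND x1 = true NAND true = false
G8 = G6 NAND x4 = true NAND false = true
G10 = G7 NAND x1 = false NAND true = true
G11 = G8 NAND G10 = true NAND true = false
G12 = G6 NAND G11 = true NAND false = true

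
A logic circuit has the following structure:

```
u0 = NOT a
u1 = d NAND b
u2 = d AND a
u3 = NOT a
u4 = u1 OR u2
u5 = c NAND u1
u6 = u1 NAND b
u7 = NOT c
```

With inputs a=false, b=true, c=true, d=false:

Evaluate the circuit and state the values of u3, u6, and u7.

u1 = d NAND b = false NAND true = true
u3 = NOT a = NOT false = true
u6 = u1 NAND b = true NAND true = false
u7 = NOT c = NOT true = false

u3 = true; u6 = false; u7 = false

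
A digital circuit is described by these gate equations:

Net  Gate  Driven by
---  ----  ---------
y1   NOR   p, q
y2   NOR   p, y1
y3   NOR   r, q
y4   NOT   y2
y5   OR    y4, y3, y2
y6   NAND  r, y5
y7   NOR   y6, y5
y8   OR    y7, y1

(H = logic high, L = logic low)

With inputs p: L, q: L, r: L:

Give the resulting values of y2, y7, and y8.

y1 = p NOR q = L NOR L = H
y2 = p NOR y1 = L NOR H = L
y3 = r NOR q = L NOR L = H
y4 = NOT y2 = NOT L = H
y5 = y4 OR y3 OR y2 = H OR H OR L = H
y6 = r NAND y5 = L NAND H = H
y7 = y6 NOR y5 = H NOR H = L
y8 = y7 OR y1 = L OR H = H

y2 = L  y7 = L  y8 = H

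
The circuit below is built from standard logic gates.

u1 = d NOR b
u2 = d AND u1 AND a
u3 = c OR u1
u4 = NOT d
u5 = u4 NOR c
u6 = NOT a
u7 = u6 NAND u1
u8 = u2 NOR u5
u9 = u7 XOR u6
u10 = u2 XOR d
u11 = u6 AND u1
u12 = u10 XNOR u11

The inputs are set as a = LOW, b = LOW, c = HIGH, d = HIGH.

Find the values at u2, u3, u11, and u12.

u1 = d NOR b = HIGH NOR LOW = LOW
u2 = d AND u1 AND a = HIGH AND LOW AND LOW = LOW
u3 = c OR u1 = HIGH OR LOW = HIGH
u6 = NOT a = NOT LOW = HIGH
u10 = u2 XOR d = LOW XOR HIGH = HIGH
u11 = u6 AND u1 = HIGH AND LOW = LOW
u12 = u10 XNOR u11 = HIGH XNOR LOW = LOW

u2 = LOW; u3 = HIGH; u11 = LOW; u12 = LOW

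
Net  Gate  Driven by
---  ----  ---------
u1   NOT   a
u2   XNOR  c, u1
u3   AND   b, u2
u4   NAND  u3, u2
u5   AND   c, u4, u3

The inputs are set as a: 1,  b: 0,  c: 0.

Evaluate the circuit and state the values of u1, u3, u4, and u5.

u1 = NOT a = NOT 1 = 0
u2 = c XNOR u1 = 0 XNOR 0 = 1
u3 = b AND u2 = 0 AND 1 = 0
u4 = u3 NAND u2 = 0 NAND 1 = 1
u5 = c AND u4 AND u3 = 0 AND 1 AND 0 = 0

u1 = 0; u3 = 0; u4 = 1; u5 = 0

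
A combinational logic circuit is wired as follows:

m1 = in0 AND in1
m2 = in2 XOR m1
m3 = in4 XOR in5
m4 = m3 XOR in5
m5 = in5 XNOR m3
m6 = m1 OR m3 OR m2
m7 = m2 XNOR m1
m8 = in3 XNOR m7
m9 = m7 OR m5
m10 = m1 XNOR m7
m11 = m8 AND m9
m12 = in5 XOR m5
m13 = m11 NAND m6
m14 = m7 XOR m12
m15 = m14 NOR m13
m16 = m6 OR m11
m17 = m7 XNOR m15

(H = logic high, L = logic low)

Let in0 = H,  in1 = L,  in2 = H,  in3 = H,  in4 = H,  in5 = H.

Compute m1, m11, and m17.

m1 = L  m11 = L  m17 = H

m1 = in0 AND in1 = H AND L = L
m2 = in2 XOR m1 = H XOR L = H
m3 = in4 XOR in5 = H XOR H = L
m5 = in5 XNOR m3 = H XNOR L = L
m6 = m1 OR m3 OR m2 = L OR L OR H = H
m7 = m2 XNOR m1 = H XNOR L = L
m8 = in3 XNOR m7 = H XNOR L = L
m9 = m7 OR m5 = L OR L = L
m11 = m8 AND m9 = L AND L = L
m12 = in5 XOR m5 = H XOR L = H
m13 = m11 NAND m6 = L NAND H = H
m14 = m7 XOR m12 = L XOR H = H
m15 = m14 NOR m13 = H NOR H = L
m17 = m7 XNOR m15 = L XNOR L = H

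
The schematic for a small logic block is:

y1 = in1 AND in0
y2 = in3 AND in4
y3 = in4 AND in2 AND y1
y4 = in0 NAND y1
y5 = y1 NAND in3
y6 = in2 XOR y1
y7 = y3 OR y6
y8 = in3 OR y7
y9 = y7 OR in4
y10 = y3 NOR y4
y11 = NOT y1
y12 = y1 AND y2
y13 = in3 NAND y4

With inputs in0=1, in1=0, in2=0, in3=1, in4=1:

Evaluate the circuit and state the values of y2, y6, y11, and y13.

y1 = in1 AND in0 = 0 AND 1 = 0
y2 = in3 AND in4 = 1 AND 1 = 1
y4 = in0 NAND y1 = 1 NAND 0 = 1
y6 = in2 XOR y1 = 0 XOR 0 = 0
y11 = NOT y1 = NOT 0 = 1
y13 = in3 NAND y4 = 1 NAND 1 = 0

y2 = 1, y6 = 0, y11 = 1, y13 = 0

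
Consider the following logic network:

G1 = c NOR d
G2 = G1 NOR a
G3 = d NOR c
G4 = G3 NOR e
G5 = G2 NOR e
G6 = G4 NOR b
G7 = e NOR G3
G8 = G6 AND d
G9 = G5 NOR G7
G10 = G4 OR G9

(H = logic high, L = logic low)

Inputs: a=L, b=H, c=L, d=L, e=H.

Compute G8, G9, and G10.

G1 = c NOR d = L NOR L = H
G2 = G1 NOR a = H NOR L = L
G3 = d NOR c = L NOR L = H
G4 = G3 NOR e = H NOR H = L
G5 = G2 NOR e = L NOR H = L
G6 = G4 NOR b = L NOR H = L
G7 = e NOR G3 = H NOR H = L
G8 = G6 AND d = L AND L = L
G9 = G5 NOR G7 = L NOR L = H
G10 = G4 OR G9 = L OR H = H

G8 = L  G9 = H  G10 = H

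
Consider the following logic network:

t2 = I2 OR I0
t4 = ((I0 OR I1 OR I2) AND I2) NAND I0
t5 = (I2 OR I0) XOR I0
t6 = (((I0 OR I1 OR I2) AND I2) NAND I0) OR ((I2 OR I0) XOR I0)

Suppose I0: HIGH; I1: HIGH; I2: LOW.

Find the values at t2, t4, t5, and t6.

t2 = HIGH  t4 = HIGH  t5 = LOW  t6 = HIGH

t2 = LOW OR HIGH = HIGH
t4 = ((HIGH OR HIGH OR LOW) AND LOW) NAND HIGH = HIGH
t5 = (LOW OR HIGH) XOR HIGH = LOW
t6 = (((HIGH OR HIGH OR LOW) AND LOW) NAND HIGH) OR ((LOW OR HIGH) XOR HIGH) = HIGH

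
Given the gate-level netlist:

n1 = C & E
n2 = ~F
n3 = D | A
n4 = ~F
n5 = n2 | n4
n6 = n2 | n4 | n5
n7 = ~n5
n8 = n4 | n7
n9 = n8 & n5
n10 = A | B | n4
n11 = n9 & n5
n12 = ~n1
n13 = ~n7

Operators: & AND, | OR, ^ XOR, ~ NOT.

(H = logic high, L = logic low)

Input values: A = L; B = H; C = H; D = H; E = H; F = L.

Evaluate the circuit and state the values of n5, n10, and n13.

n2 = NOT F = NOT L = H
n4 = NOT F = NOT L = H
n5 = n2 OR n4 = H OR H = H
n7 = NOT n5 = NOT H = L
n10 = A OR B OR n4 = L OR H OR H = H
n13 = NOT n7 = NOT L = H

n5 = H; n10 = H; n13 = H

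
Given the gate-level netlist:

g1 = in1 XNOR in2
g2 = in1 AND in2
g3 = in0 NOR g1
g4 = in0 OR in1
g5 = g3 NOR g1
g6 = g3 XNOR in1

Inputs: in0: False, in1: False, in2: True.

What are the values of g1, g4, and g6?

g1 = False, g4 = False, g6 = False

g1 = in1 XNOR in2 = False XNOR True = False
g3 = in0 NOR g1 = False NOR False = True
g4 = in0 OR in1 = False OR False = False
g6 = g3 XNOR in1 = True XNOR False = False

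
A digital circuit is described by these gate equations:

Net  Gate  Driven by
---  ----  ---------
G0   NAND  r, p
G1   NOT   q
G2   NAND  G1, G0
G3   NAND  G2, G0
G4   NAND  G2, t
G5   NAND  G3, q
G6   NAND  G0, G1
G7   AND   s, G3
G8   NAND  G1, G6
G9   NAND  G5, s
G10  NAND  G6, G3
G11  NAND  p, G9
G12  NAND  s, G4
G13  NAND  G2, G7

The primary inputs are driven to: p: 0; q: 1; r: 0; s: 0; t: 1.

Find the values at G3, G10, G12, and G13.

G3 = 0; G10 = 1; G12 = 1; G13 = 1

G0 = r NAND p = 0 NAND 0 = 1
G1 = NOT q = NOT 1 = 0
G2 = G1 NAND G0 = 0 NAND 1 = 1
G3 = G2 NAND G0 = 1 NAND 1 = 0
G4 = G2 NAND t = 1 NAND 1 = 0
G6 = G0 NAND G1 = 1 NAND 0 = 1
G7 = s AND G3 = 0 AND 0 = 0
G10 = G6 NAND G3 = 1 NAND 0 = 1
G12 = s NAND G4 = 0 NAND 0 = 1
G13 = G2 NAND G7 = 1 NAND 0 = 1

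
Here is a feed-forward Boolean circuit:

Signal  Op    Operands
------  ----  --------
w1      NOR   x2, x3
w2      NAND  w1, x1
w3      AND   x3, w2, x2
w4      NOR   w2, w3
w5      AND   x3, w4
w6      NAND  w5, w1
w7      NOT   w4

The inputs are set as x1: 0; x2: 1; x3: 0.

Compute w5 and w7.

w5 = 0; w7 = 1

w1 = x2 NOR x3 = 1 NOR 0 = 0
w2 = w1 NAND x1 = 0 NAND 0 = 1
w3 = x3 AND w2 AND x2 = 0 AND 1 AND 1 = 0
w4 = w2 NOR w3 = 1 NOR 0 = 0
w5 = x3 AND w4 = 0 AND 0 = 0
w7 = NOT w4 = NOT 0 = 1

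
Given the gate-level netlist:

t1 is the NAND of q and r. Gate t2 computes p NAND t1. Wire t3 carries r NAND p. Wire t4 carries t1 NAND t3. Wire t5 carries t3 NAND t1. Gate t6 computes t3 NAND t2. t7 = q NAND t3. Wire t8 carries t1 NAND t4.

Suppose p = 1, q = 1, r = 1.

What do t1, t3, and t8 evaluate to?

t1 = 0  t3 = 0  t8 = 1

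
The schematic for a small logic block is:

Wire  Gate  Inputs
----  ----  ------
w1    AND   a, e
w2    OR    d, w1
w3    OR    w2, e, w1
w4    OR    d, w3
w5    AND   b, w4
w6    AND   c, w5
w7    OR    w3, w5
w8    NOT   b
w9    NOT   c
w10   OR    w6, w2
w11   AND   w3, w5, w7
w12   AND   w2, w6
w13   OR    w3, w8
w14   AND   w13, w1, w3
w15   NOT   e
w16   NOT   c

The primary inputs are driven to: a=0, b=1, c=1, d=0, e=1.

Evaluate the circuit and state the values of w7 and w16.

w1 = a AND e = 0 AND 1 = 0
w2 = d OR w1 = 0 OR 0 = 0
w3 = w2 OR e OR w1 = 0 OR 1 OR 0 = 1
w4 = d OR w3 = 0 OR 1 = 1
w5 = b AND w4 = 1 AND 1 = 1
w7 = w3 OR w5 = 1 OR 1 = 1
w16 = NOT c = NOT 1 = 0

w7 = 1, w16 = 0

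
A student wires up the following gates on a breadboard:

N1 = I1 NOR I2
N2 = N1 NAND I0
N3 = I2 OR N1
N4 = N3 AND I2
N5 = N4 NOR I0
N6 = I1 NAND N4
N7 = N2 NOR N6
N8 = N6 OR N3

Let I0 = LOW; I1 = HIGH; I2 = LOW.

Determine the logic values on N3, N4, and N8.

N3 = LOW; N4 = LOW; N8 = HIGH

N1 = I1 NOR I2 = HIGH NOR LOW = LOW
N3 = I2 OR N1 = LOW OR LOW = LOW
N4 = N3 AND I2 = LOW AND LOW = LOW
N6 = I1 NAND N4 = HIGH NAND LOW = HIGH
N8 = N6 OR N3 = HIGH OR LOW = HIGH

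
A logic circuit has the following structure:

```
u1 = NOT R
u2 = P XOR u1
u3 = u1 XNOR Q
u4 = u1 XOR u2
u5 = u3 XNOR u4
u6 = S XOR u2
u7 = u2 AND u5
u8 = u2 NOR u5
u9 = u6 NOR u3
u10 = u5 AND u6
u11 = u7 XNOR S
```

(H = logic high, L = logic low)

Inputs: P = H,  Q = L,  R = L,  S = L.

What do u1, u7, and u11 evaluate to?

u1 = H; u7 = L; u11 = H

u1 = NOT R = NOT L = H
u2 = P XOR u1 = H XOR H = L
u3 = u1 XNOR Q = H XNOR L = L
u4 = u1 XOR u2 = H XOR L = H
u5 = u3 XNOR u4 = L XNOR H = L
u7 = u2 AND u5 = L AND L = L
u11 = u7 XNOR S = L XNOR L = H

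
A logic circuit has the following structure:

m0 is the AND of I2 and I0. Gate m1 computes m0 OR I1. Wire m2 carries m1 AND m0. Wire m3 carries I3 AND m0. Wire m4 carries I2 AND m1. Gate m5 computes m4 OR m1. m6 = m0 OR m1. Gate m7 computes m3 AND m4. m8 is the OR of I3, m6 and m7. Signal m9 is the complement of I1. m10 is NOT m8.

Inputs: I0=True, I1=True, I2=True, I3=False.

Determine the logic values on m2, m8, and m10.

m2 = True; m8 = True; m10 = False

m0 = I2 AND I0 = True AND True = True
m1 = m0 OR I1 = True OR True = True
m2 = m1 AND m0 = True AND True = True
m3 = I3 AND m0 = False AND True = False
m4 = I2 AND m1 = True AND True = True
m6 = m0 OR m1 = True OR True = True
m7 = m3 AND m4 = False AND True = False
m8 = I3 OR m6 OR m7 = False OR True OR False = True
m10 = NOT m8 = NOT True = False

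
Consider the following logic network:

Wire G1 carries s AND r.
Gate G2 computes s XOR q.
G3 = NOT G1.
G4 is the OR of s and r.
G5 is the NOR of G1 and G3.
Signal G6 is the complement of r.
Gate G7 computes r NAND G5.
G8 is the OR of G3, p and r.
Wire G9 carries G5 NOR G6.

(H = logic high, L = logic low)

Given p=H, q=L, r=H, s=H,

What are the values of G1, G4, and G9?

G1 = H, G4 = H, G9 = H

G1 = s AND r = H AND H = H
G3 = NOT G1 = NOT H = L
G4 = s OR r = H OR H = H
G5 = G1 NOR G3 = H NOR L = L
G6 = NOT r = NOT H = L
G9 = G5 NOR G6 = L NOR L = H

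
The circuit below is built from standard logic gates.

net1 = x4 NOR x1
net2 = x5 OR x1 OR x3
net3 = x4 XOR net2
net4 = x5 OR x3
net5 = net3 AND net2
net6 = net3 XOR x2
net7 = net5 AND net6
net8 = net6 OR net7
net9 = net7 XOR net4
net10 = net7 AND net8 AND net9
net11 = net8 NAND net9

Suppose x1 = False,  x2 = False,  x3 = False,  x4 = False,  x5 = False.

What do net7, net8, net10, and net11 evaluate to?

net7 = False, net8 = False, net10 = False, net11 = True

net2 = x5 OR x1 OR x3 = False OR False OR False = False
net3 = x4 XOR net2 = False XOR False = False
net4 = x5 OR x3 = False OR False = False
net5 = net3 AND net2 = False AND False = False
net6 = net3 XOR x2 = False XOR False = False
net7 = net5 AND net6 = False AND False = False
net8 = net6 OR net7 = False OR False = False
net9 = net7 XOR net4 = False XOR False = False
net10 = net7 AND net8 AND net9 = False AND False AND False = False
net11 = net8 NAND net9 = False NAND False = True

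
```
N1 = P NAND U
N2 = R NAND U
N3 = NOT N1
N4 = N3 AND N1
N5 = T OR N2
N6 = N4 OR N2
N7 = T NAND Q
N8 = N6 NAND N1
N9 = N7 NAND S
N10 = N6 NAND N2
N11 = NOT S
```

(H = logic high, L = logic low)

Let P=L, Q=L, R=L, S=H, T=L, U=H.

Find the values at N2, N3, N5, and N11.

N2 = H  N3 = L  N5 = H  N11 = L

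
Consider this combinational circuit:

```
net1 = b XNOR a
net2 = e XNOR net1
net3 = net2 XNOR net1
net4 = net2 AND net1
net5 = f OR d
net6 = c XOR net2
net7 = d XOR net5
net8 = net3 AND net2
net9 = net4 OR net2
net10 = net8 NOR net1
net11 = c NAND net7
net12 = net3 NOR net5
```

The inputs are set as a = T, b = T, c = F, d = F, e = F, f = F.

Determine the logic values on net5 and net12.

net5 = F, net12 = T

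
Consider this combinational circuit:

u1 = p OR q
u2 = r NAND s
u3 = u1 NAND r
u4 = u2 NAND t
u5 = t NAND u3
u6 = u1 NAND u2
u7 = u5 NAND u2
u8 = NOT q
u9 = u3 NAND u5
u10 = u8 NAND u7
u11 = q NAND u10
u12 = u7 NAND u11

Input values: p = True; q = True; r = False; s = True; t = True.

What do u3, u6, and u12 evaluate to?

u3 = True; u6 = False; u12 = True

u1 = p OR q = True OR True = True
u2 = r NAND s = False NAND True = True
u3 = u1 NAND r = True NAND False = True
u5 = t NAND u3 = True NAND True = False
u6 = u1 NAND u2 = True NAND True = False
u7 = u5 NAND u2 = False NAND True = True
u8 = NOT q = NOT True = False
u10 = u8 NAND u7 = False NAND True = True
u11 = q NAND u10 = True NAND True = False
u12 = u7 NAND u11 = True NAND False = True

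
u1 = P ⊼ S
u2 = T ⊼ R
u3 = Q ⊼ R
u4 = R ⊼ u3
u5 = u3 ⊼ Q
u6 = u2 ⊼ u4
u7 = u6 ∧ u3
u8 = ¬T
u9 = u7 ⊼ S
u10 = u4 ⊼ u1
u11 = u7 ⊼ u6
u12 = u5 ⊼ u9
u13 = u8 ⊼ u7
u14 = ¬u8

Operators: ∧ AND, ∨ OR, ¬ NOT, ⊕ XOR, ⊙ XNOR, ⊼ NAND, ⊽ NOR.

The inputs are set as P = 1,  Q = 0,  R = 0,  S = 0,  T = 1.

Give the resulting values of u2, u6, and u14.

u2 = T NAND R = 1 NAND 0 = 1
u3 = Q NAND R = 0 NAND 0 = 1
u4 = R NAND u3 = 0 NAND 1 = 1
u6 = u2 NAND u4 = 1 NAND 1 = 0
u8 = NOT T = NOT 1 = 0
u14 = NOT u8 = NOT 0 = 1

u2 = 1, u6 = 0, u14 = 1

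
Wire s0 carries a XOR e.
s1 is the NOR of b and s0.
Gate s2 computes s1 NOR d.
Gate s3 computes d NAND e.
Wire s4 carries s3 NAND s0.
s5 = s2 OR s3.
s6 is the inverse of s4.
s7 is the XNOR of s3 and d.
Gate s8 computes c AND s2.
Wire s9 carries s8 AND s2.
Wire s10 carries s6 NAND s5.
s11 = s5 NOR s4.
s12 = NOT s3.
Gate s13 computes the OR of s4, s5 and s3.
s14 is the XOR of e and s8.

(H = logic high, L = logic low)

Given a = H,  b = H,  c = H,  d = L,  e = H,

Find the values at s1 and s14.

s0 = a XOR e = H XOR H = L
s1 = b NOR s0 = H NOR L = L
s2 = s1 NOR d = L NOR L = H
s8 = c AND s2 = H AND H = H
s14 = e XOR s8 = H XOR H = L

s1 = L, s14 = L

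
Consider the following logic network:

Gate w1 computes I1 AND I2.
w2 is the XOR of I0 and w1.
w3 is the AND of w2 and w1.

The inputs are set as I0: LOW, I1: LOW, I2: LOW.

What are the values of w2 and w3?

w1 = I1 AND I2 = LOW AND LOW = LOW
w2 = I0 XOR w1 = LOW XOR LOW = LOW
w3 = w2 AND w1 = LOW AND LOW = LOW

w2 = LOW, w3 = LOW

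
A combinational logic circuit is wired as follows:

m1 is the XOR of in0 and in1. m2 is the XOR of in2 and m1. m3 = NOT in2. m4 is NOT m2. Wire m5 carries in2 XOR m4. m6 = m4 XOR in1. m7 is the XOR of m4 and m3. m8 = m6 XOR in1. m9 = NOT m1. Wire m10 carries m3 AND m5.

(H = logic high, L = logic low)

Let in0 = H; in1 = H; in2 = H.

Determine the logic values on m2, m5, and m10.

m2 = H; m5 = H; m10 = L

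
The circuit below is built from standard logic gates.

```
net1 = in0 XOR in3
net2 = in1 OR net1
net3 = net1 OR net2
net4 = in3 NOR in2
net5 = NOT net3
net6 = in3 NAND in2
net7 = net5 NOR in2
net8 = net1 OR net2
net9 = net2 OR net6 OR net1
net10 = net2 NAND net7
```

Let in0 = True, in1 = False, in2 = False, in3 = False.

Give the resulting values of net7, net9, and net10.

net1 = in0 XOR in3 = True XOR False = True
net2 = in1 OR net1 = False OR True = True
net3 = net1 OR net2 = True OR True = True
net5 = NOT net3 = NOT True = False
net6 = in3 NAND in2 = False NAND False = True
net7 = net5 NOR in2 = False NOR False = True
net9 = net2 OR net6 OR net1 = True OR True OR True = True
net10 = net2 NAND net7 = True NAND True = False

net7 = True; net9 = True; net10 = False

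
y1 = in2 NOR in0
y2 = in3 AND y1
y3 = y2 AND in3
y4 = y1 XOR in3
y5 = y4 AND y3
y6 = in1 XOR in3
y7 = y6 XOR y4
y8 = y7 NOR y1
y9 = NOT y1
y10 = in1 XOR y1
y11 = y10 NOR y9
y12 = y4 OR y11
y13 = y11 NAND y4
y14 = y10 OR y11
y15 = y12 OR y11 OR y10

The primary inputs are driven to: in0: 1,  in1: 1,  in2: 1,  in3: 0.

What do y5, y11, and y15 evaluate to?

y1 = in2 NOR in0 = 1 NOR 1 = 0
y2 = in3 AND y1 = 0 AND 0 = 0
y3 = y2 AND in3 = 0 AND 0 = 0
y4 = y1 XOR in3 = 0 XOR 0 = 0
y5 = y4 AND y3 = 0 AND 0 = 0
y9 = NOT y1 = NOT 0 = 1
y10 = in1 XOR y1 = 1 XOR 0 = 1
y11 = y10 NOR y9 = 1 NOR 1 = 0
y12 = y4 OR y11 = 0 OR 0 = 0
y15 = y12 OR y11 OR y10 = 0 OR 0 OR 1 = 1

y5 = 0, y11 = 0, y15 = 1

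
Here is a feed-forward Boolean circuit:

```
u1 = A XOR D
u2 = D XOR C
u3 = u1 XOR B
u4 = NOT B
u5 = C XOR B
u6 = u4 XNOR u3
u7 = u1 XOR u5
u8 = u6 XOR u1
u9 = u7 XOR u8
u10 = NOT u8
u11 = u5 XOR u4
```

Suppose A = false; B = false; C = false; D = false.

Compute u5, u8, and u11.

u5 = false, u8 = false, u11 = true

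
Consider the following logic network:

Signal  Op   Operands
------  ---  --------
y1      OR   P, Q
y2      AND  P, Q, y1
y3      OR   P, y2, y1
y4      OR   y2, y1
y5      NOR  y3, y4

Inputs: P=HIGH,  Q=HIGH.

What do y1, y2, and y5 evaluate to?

y1 = HIGH  y2 = HIGH  y5 = LOW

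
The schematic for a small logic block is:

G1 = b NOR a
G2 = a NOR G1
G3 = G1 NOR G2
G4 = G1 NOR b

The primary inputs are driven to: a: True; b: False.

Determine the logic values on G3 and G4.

G1 = b NOR a = False NOR True = False
G2 = a NOR G1 = True NOR False = False
G3 = G1 NOR G2 = False NOR False = True
G4 = G1 NOR b = False NOR False = True

G3 = True; G4 = True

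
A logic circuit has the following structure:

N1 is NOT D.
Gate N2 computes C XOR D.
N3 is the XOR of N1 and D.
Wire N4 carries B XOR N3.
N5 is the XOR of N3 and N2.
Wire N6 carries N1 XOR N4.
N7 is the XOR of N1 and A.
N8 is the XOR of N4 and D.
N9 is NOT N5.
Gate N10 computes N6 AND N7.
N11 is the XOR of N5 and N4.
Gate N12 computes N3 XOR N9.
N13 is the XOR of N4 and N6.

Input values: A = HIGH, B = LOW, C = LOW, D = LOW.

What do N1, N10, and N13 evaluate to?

N1 = HIGH, N10 = LOW, N13 = HIGH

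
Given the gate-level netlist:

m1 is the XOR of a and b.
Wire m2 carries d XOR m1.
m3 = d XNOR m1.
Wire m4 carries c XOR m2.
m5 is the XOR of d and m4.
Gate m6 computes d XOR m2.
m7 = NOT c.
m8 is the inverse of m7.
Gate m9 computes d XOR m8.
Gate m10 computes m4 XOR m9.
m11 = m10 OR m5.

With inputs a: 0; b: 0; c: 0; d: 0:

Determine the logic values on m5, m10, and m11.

m5 = 0; m10 = 0; m11 = 0

m1 = a XOR b = 0 XOR 0 = 0
m2 = d XOR m1 = 0 XOR 0 = 0
m4 = c XOR m2 = 0 XOR 0 = 0
m5 = d XOR m4 = 0 XOR 0 = 0
m7 = NOT c = NOT 0 = 1
m8 = NOT m7 = NOT 1 = 0
m9 = d XOR m8 = 0 XOR 0 = 0
m10 = m4 XOR m9 = 0 XOR 0 = 0
m11 = m10 OR m5 = 0 OR 0 = 0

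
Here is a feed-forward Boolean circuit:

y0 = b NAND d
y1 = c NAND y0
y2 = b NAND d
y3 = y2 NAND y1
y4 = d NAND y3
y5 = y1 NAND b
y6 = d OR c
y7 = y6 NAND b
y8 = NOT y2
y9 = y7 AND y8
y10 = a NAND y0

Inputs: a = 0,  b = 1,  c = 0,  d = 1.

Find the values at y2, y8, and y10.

y2 = 0, y8 = 1, y10 = 1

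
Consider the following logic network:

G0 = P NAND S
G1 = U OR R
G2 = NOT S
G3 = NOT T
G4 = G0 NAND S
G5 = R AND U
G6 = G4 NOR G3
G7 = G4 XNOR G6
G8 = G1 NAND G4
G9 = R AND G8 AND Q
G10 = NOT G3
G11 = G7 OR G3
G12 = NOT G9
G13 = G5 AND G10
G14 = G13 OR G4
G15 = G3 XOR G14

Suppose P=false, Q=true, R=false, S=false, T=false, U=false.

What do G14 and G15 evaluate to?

G0 = P NAND S = false NAND false = true
G3 = NOT T = NOT false = true
G4 = G0 NAND S = true NAND false = true
G5 = R AND U = false AND false = false
G10 = NOT G3 = NOT true = false
G13 = G5 AND G10 = false AND false = false
G14 = G13 OR G4 = false OR true = true
G15 = G3 XOR G14 = true XOR true = false

G14 = true, G15 = false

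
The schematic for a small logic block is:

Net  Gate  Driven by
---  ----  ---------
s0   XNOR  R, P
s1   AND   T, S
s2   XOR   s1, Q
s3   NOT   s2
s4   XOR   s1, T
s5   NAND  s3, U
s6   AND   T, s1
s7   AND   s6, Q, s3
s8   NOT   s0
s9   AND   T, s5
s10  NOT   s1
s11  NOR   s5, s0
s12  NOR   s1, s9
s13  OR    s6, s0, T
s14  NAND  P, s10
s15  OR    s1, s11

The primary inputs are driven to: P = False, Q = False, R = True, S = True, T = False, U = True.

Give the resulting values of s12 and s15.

s0 = R XNOR P = True XNOR False = False
s1 = T AND S = False AND True = False
s2 = s1 XOR Q = False XOR False = False
s3 = NOT s2 = NOT False = True
s5 = s3 NAND U = True NAND True = False
s9 = T AND s5 = False AND False = False
s11 = s5 NOR s0 = False NOR False = True
s12 = s1 NOR s9 = False NOR False = True
s15 = s1 OR s11 = False OR True = True

s12 = True  s15 = True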